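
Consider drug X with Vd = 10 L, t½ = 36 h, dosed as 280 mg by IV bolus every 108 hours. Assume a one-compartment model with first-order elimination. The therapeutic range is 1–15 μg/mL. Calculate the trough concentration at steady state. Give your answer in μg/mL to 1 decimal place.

4.0 μg/mL

τ = 108 h = 3 half-lives, so f = (1/2)^3 = 0.125.
Accumulation ratio R = 1/(1 − f) = 1/0.875 = 8/7.
Single-dose peak C₀ = D/Vd = 280/10 = 28 μg/mL.
Steady-state peak Cmax,ss = C₀·R = 28 × 8/7 ≈ 32.000 μg/mL.
Steady-state trough Cmin,ss = Cmax,ss·f ≈ 32.000 × 0.125 ≈ 4.000 μg/mL.
Trough 4.0 μg/mL vs MEC 1 μg/mL: adequate.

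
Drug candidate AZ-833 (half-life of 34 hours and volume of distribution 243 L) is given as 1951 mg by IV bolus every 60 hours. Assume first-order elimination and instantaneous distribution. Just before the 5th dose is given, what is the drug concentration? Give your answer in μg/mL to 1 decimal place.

3.3 μg/mL

f = (1/2)^(τ/t½) = (1/2)^(60/34) ≈ 0.2943.
C₀ = D/Vd = 1951/243 ≈ 8.029 μg/mL.
Before the 5th dose, 4 doses have been given. Superposition: Cmin = C₀·(f + f² + … + f^4).
≈ 8.029 × (0.2943 + 0.0866 + 0.0255 + 0.0075) ≈ 8.029 × 0.4139 ≈ 3.323 μg/mL.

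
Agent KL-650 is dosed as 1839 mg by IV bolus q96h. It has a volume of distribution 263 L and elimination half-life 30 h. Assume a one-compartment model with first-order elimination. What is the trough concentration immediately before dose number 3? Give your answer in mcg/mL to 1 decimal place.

0.8 mcg/mL

f = (1/2)^(τ/t½) = (1/2)^(96/30) ≈ 0.1088.
C₀ = D/Vd = 1839/263 ≈ 6.992 mcg/mL.
Before the 3rd dose, 2 doses have been given. Superposition: Cmin = C₀·(f + f²).
≈ 6.992 × (0.1088 + 0.0118) ≈ 6.992 × 0.1206 ≈ 0.843 mcg/mL.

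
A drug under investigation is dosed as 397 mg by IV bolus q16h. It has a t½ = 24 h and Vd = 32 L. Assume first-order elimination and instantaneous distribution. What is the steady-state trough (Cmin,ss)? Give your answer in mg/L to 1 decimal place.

21.1 mg/L

Over one 16-h interval, 16/24 ≈ 0.66667 half-lives elapse, leaving f ≈ 0.6300 of each dose.
Accumulation ratio R = 1/(1 − f) ≈ 1/0.3700 ≈ 2.7027.
Each bolus raises the concentration by D/Vd = 397/32 ≈ 12.406 mg/L.
Steady-state peak Cmax,ss = C₀·R ≈ 12.406 × 2.7027 ≈ 33.530 mg/L.
One interval later, Cmin,ss = Cmax,ss·e^(−kτ) ≈ 33.530 × 0.6300 ≈ 21.124 mg/L.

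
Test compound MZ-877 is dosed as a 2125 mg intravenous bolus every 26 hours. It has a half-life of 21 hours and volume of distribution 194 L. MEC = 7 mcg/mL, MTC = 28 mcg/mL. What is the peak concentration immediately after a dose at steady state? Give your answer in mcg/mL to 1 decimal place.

k = ln2/t½ = ln2/21 ≈ 0.033007 h⁻¹; fraction remaining f = e^(−kτ) = e^(−0.033007×26) ≈ 0.4239.
At steady state, accumulation factor R = 1/(1 − e^(−kτ)) ≈ 1.7358.
Single-dose peak C₀ = D/Vd = 2125/194 ≈ 10.954 mcg/mL.
Steady-state peak Cmax,ss = C₀·R ≈ 10.954 × 1.7358 ≈ 19.014 mcg/mL.
Peak 19.0 mcg/mL vs MTC 28 mcg/mL: below toxic threshold.

19.0 mcg/mL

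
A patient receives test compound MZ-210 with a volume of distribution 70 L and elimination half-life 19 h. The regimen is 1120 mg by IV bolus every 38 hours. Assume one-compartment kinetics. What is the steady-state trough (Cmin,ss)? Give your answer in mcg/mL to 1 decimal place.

5.3 mcg/mL

τ = 38 h = 2 half-lives, so f = (1/2)^2 = 0.25.
Accumulation ratio R = 1/(1 − f) = 1/0.75 = 4/3.
Single-dose peak C₀ = D/Vd = 1120/70 = 16 mcg/mL.
Steady-state peak Cmax,ss = C₀·R = 16 × 4/3 ≈ 21.333 mcg/mL.
Steady-state trough Cmin,ss = Cmax,ss·f ≈ 21.333 × 0.25 ≈ 5.333 mcg/mL.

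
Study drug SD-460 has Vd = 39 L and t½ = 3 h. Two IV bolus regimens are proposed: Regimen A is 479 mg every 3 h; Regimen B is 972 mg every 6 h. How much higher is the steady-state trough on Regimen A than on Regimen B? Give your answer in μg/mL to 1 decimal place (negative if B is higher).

4.0 μg/mL

Regimen A: f = (1/2)^(3/3) ≈ 0.5000; Cmin,ss = (479/39)·f/(1−f) ≈ 12.282 μg/mL.
Regimen B: f = (1/2)^(6/3) ≈ 0.2500; Cmin,ss = (972/39)·f/(1−f) ≈ 8.308 μg/mL.
Difference ≈ 12.282 − 8.308 ≈ 3.974 μg/mL.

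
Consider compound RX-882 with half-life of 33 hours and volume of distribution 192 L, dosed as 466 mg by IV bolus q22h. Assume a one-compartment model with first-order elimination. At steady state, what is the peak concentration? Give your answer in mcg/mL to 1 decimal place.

6.6 mcg/mL

τ/t½ = 22/33 ≈ 0.66667, so fraction remaining f = (1/2)^(22/33) ≈ 0.6300.
Accumulation ratio R = 1/(1 − f) ≈ 1/0.3700 ≈ 2.7027.
Each bolus raises the concentration by D/Vd = 466/192 ≈ 2.427 mcg/mL.
Steady-state peak Cmax,ss = C₀·R ≈ 2.427 × 2.7027 ≈ 6.559 mcg/mL.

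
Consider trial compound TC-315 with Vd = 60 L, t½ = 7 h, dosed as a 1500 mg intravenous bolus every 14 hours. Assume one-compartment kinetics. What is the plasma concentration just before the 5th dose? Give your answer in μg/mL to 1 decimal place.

f = (1/2)^(τ/t½) = (1/2)^(14/7) ≈ 0.2500.
C₀ = D/Vd = 1500/60 ≈ 25.000 μg/mL.
Before the 5th dose, 4 doses have been given. Superposition: Cmin = C₀·(f + f² + … + f^4).
≈ 25.000 × (0.2500 + 0.0625 + 0.0156 + 0.0039) ≈ 25.000 × 0.3320 ≈ 8.300 μg/mL.

8.3 μg/mL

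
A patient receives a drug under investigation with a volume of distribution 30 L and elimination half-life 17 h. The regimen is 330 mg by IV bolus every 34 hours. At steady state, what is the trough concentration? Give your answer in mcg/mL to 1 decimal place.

3.7 mcg/mL

The dosing interval is 2 half-lives, so f = 2^(−2) = 0.25.
At steady state, R = 1/(1 − 0.25) = 4/3.
Single-dose peak C₀ = D/Vd = 330/30 = 11 mcg/mL.
Steady-state peak Cmax,ss = C₀·R = 11 × 4/3 ≈ 14.667 mcg/mL.
Steady-state trough Cmin,ss = Cmax,ss·f ≈ 14.667 × 0.25 ≈ 3.667 mcg/mL.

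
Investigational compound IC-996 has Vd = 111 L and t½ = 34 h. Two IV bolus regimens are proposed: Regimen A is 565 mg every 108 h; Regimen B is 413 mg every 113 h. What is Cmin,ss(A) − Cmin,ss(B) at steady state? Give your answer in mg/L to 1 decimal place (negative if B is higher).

Regimen A: f = (1/2)^(108/34) ≈ 0.1106; Cmin,ss = (565/111)·f/(1−f) ≈ 0.633 mg/L.
Regimen B: f = (1/2)^(113/34) ≈ 0.0999; Cmin,ss = (413/111)·f/(1−f) ≈ 0.413 mg/L.
Difference ≈ 0.633 − 0.413 ≈ 0.220 mg/L.

0.2 mg/L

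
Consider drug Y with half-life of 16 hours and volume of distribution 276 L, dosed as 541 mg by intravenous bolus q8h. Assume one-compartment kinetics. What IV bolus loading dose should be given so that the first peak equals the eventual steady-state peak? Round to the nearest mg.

f = (1/2)^(8/16) ≈ 0.707107; accumulation ratio R = 1/(1−f) ≈ 3.41422.
Loading dose to hit Cmax,ss on first dose: D_load = D_maint·R ≈ 541 × 3.41422 ≈ 1847.09 mg.

1847 mg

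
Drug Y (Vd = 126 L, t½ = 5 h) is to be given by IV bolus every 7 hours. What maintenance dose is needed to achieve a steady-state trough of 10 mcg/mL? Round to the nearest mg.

τ/t½ = 7/5 ≈ 1.4, so f = (1/2)^(7/5) ≈ 0.378929.
Cmin,ss = (D/Vd)·f/(1−f), so D = Cmin,ss·Vd·(1−f)/f.
D = 10 × 126 × (1−f)/f ≈ 10 × 126 × 1.63902 ≈ 2065.17 mg.

2065 mg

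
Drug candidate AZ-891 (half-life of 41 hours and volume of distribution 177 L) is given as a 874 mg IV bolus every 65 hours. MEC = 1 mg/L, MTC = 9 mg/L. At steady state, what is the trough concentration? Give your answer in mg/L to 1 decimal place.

2.5 mg/L

Over one 65-h interval, 65/41 ≈ 1.5854 half-lives elapse, leaving f ≈ 0.3332 of each dose.
Each bolus raises the concentration by D/Vd = 874/177 ≈ 4.938 mg/L.
Steady-state trough Cmin,ss = C₀·f/(1−f) ≈ 4.938 × 0.3332/0.6668 ≈ 2.468 mg/L.
Trough 2.5 mg/L vs MEC 1 mg/L: adequate.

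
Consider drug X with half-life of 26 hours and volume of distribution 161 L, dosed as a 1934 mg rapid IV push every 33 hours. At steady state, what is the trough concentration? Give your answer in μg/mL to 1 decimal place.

8.5 μg/mL

k = ln2/t½ = ln2/26 ≈ 0.026660 h⁻¹; fraction remaining f = e^(−kτ) = e^(−0.026660×33) ≈ 0.4149.
Each bolus raises the concentration by D/Vd = 1934/161 ≈ 12.012 μg/mL.
Steady-state trough Cmin,ss = C₀·f/(1−f) ≈ 12.012 × 0.4149/0.5851 ≈ 8.518 μg/mL.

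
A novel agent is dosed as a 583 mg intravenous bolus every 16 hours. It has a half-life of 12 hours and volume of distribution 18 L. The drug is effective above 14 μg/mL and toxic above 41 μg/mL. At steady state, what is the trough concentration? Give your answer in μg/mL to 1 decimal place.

Over one 16-h interval, 16/12 ≈ 1.3333 half-lives elapse, leaving f ≈ 0.3969 of each dose.
Each bolus raises the concentration by D/Vd = 583/18 ≈ 32.389 μg/mL.
Steady-state trough Cmin,ss = C₀·f/(1−f) ≈ 32.389 × 0.3969/0.6031 ≈ 21.315 μg/mL.
Trough 21.3 μg/mL vs MEC 14 μg/mL: adequate.

21.3 μg/mL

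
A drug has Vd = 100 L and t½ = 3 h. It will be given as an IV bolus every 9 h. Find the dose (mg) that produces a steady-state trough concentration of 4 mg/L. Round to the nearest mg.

2800 mg

τ/t½ = 9/3 ≈ 3, so f = (1/2)^(9/3) ≈ 0.125000.
Cmin,ss = (D/Vd)·f/(1−f), so D = Cmin,ss·Vd·(1−f)/f.
D = 4 × 100 × (1−f)/f ≈ 4 × 100 × 7.00000 ≈ 2800.00 mg.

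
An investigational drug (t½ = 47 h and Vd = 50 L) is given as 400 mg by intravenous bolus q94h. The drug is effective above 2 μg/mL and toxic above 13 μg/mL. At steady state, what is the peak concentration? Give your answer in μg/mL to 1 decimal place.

10.7 μg/mL

The dosing interval is 2 half-lives, so f = 2^(−2) = 0.25.
At steady state, R = 1/(1 − 0.25) = 4/3.
Single-dose peak C₀ = D/Vd = 400/50 = 8 μg/mL.
Steady-state peak Cmax,ss = C₀·R = 8 × 4/3 ≈ 10.667 μg/mL.
Peak 10.7 μg/mL vs MTC 13 μg/mL: below toxic threshold.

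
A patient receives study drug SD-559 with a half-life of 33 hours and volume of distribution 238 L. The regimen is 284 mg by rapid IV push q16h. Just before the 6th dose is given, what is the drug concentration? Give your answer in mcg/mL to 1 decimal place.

2.4 mcg/mL

f = (1/2)^(τ/t½) = (1/2)^(16/33) ≈ 0.7146.
C₀ = D/Vd = 284/238 ≈ 1.193 mcg/mL.
Before the 6th dose, 5 doses have been given. Superposition: Cmin = C₀·(f + f² + … + f^5).
≈ 1.193 × (0.7146 + 0.5107 + 0.3649 + 0.2608 + 0.1863) ≈ 1.193 × 2.0373 ≈ 2.430 mcg/mL.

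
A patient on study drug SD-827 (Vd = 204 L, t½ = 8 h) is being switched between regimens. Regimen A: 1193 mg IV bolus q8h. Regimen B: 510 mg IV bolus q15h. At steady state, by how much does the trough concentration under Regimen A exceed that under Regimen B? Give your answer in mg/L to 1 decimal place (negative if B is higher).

4.9 mg/L

Regimen A: f = (1/2)^(8/8) ≈ 0.5000; Cmin,ss = (1193/204)·f/(1−f) ≈ 5.848 mg/L.
Regimen B: f = (1/2)^(15/8) ≈ 0.2726; Cmin,ss = (510/204)·f/(1−f) ≈ 0.937 mg/L.
Difference ≈ 5.848 − 0.937 ≈ 4.911 mg/L.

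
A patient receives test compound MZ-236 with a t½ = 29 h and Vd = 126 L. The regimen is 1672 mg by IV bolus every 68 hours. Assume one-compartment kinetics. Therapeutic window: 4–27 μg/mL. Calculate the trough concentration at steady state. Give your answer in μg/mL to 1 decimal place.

Over one 68-h interval, 68/29 ≈ 2.3448 half-lives elapse, leaving f ≈ 0.1969 of each dose.
Each bolus raises the concentration by D/Vd = 1672/126 ≈ 13.270 μg/mL.
Steady-state trough Cmin,ss = C₀·f/(1−f) ≈ 13.270 × 0.1969/0.8031 ≈ 3.253 μg/mL.
Trough 3.3 μg/mL vs MEC 4 μg/mL: subtherapeutic.

3.3 μg/mL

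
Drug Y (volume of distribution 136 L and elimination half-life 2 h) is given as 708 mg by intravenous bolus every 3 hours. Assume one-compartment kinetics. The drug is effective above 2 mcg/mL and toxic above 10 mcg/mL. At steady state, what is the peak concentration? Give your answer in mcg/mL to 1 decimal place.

k = ln2/t½ = ln2/2 ≈ 0.346574 h⁻¹; fraction remaining f = e^(−kτ) = e^(−0.346574×3) ≈ 0.3536.
At steady state, accumulation factor R = 1/(1 − e^(−kτ)) ≈ 1.5470.
Each bolus raises the concentration by D/Vd = 708/136 ≈ 5.206 mcg/mL.
Steady-state peak Cmax,ss = C₀·R ≈ 5.206 × 1.5470 ≈ 8.054 mcg/mL.
Peak 8.1 mcg/mL vs MTC 10 mcg/mL: below toxic threshold.

8.1 mcg/mL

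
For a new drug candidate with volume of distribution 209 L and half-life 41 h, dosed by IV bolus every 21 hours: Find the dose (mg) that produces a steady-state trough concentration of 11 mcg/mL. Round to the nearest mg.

τ/t½ = 21/41 ≈ 0.5122, so f = (1/2)^(21/41) ≈ 0.701155.
Cmin,ss = (D/Vd)·f/(1−f), so D = Cmin,ss·Vd·(1−f)/f.
D = 11 × 209 × (1−f)/f ≈ 11 × 209 × 0.42622 ≈ 979.88 mg.

980 mg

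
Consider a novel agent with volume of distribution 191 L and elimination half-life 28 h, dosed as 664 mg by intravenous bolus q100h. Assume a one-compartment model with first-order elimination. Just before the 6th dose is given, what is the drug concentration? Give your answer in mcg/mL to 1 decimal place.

0.3 mcg/mL

f = (1/2)^(τ/t½) = (1/2)^(100/28) ≈ 0.0841.
C₀ = D/Vd = 664/191 ≈ 3.476 mcg/mL.
Before the 6th dose, 5 doses have been given. Superposition: Cmin = C₀·(f + f² + … + f^5).
≈ 3.476 × (0.0841 + 0.0071 + 0.0006 + 0.0001 + 0.0000) ≈ 3.476 × 0.0919 ≈ 0.319 mcg/mL.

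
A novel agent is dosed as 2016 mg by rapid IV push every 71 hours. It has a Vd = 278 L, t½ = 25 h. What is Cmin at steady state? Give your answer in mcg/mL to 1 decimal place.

1.2 mcg/mL

k = ln2/t½ = ln2/25 ≈ 0.027726 h⁻¹; fraction remaining f = e^(−kτ) = e^(−0.027726×71) ≈ 0.1397.
At steady state, accumulation factor R = 1/(1 − e^(−kτ)) ≈ 1.1624.
Single-dose peak C₀ = D/Vd = 2016/278 ≈ 7.252 mcg/mL.
Steady-state peak Cmax,ss = C₀·R ≈ 7.252 × 1.1624 ≈ 8.430 mcg/mL.
One interval later, Cmin,ss = Cmax,ss·e^(−kτ) ≈ 8.430 × 0.1397 ≈ 1.178 mcg/mL.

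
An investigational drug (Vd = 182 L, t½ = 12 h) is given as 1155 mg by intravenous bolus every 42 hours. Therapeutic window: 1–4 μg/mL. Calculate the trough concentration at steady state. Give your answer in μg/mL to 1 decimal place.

τ/t½ = 42/12 ≈ 3.5, so fraction remaining f = (1/2)^(42/12) ≈ 0.0884.
Each bolus raises the concentration by D/Vd = 1155/182 ≈ 6.346 μg/mL.
Steady-state trough Cmin,ss = C₀·f/(1−f) ≈ 6.346 × 0.0884/0.9116 ≈ 0.615 μg/mL.
Trough 0.6 μg/mL vs MEC 1 μg/mL: subtherapeutic.

0.6 μg/mL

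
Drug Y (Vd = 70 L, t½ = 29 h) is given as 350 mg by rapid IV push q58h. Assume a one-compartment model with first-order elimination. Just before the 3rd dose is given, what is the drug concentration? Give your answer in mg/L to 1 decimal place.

1.6 mg/L

f = (1/2)^(τ/t½) = (1/2)^(58/29) ≈ 0.2500.
C₀ = D/Vd = 350/70 ≈ 5.000 mg/L.
Before the 3rd dose, 2 doses have been given. Superposition: Cmin = C₀·(f + f²).
≈ 5.000 × (0.2500 + 0.0625) ≈ 5.000 × 0.3125 ≈ 1.562 mg/L.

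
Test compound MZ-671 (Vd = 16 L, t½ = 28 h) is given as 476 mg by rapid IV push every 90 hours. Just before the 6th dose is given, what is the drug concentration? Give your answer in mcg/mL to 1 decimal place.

3.6 mcg/mL

f = (1/2)^(τ/t½) = (1/2)^(90/28) ≈ 0.1077.
C₀ = D/Vd = 476/16 ≈ 29.750 mcg/mL.
Before the 6th dose, 5 doses have been given. Superposition: Cmin = C₀·(f + f² + … + f^5).
≈ 29.750 × (0.1077 + 0.0116 + 0.0012 + 0.0001 + 0.0000) ≈ 29.750 × 0.1206 ≈ 3.588 mcg/mL.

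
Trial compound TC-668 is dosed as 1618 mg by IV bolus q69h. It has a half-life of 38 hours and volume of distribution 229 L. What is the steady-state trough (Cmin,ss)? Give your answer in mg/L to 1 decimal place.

τ/t½ = 69/38 ≈ 1.8158, so fraction remaining f = (1/2)^(69/38) ≈ 0.2840.
Accumulation ratio R = 1/(1 − f) ≈ 1/0.7160 ≈ 1.3966.
Each bolus raises the concentration by D/Vd = 1618/229 ≈ 7.066 mg/L.
Steady-state peak Cmax,ss = C₀·R ≈ 7.066 × 1.3966 ≈ 9.868 mg/L.
One interval later, Cmin,ss = Cmax,ss·e^(−kτ) ≈ 9.868 × 0.2840 ≈ 2.803 mg/L.

2.8 mg/L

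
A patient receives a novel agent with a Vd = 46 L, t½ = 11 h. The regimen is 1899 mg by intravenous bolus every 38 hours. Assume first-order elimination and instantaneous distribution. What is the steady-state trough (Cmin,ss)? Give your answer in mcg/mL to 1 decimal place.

4.1 mcg/mL

k = ln2/t½ = ln2/11 ≈ 0.063013 h⁻¹; fraction remaining f = e^(−kτ) = e^(−0.063013×38) ≈ 0.0912.
Accumulation ratio R = 1/(1 − f) ≈ 1/0.9088 ≈ 1.1004.
Each bolus raises the concentration by D/Vd = 1899/46 ≈ 41.283 mcg/mL.
Steady-state peak Cmax,ss = C₀·R ≈ 41.283 × 1.1004 ≈ 45.428 mcg/mL.
One interval later, Cmin,ss = Cmax,ss·e^(−kτ) ≈ 45.428 × 0.0912 ≈ 4.143 mcg/mL.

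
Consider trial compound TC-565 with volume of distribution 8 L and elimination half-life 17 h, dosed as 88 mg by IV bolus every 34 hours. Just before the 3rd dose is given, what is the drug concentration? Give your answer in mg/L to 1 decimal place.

3.4 mg/L

f = (1/2)^(τ/t½) = (1/2)^(34/17) ≈ 0.2500.
C₀ = D/Vd = 88/8 ≈ 11.000 mg/L.
Before the 3rd dose, 2 doses have been given. Superposition: Cmin = C₀·(f + f²).
≈ 11.000 × (0.2500 + 0.0625) ≈ 11.000 × 0.3125 ≈ 3.438 mg/L.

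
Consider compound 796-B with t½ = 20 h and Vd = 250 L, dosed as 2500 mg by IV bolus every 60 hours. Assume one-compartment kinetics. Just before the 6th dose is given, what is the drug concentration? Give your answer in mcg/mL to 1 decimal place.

f = (1/2)^(τ/t½) = (1/2)^(60/20) ≈ 0.1250.
C₀ = D/Vd = 2500/250 ≈ 10.000 mcg/mL.
Before the 6th dose, 5 doses have been given. Superposition: Cmin = C₀·(f + f² + … + f^5).
≈ 10.000 × (0.1250 + 0.0156 + 0.0020 + 0.0002 + 0.0000) ≈ 10.000 × 0.1428 ≈ 1.428 mcg/mL.

1.4 mcg/mL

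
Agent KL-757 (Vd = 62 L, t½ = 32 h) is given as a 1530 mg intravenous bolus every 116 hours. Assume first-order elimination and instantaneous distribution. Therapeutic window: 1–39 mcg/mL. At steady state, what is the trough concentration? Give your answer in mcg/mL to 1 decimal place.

2.2 mcg/mL

τ/t½ = 116/32 ≈ 3.625, so fraction remaining f = (1/2)^(116/32) ≈ 0.0811.
At steady state, accumulation factor R = 1/(1 − e^(−kτ)) ≈ 1.0883.
Single-dose peak C₀ = D/Vd = 1530/62 ≈ 24.677 mcg/mL.
Cmax,ss = C₀/(1 − f) ≈ 24.677/0.9189 ≈ 26.855 mcg/mL.
One interval later, Cmin,ss = Cmax,ss·e^(−kτ) ≈ 26.855 × 0.0811 ≈ 2.178 mcg/mL.
Trough 2.2 mcg/mL vs MEC 1 mcg/mL: adequate.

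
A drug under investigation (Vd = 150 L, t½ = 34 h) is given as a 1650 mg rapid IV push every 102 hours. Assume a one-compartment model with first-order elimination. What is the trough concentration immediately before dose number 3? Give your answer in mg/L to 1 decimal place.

f = (1/2)^(τ/t½) = (1/2)^(102/34) ≈ 0.1250.
C₀ = D/Vd = 1650/150 ≈ 11.000 mg/L.
Before the 3rd dose, 2 doses have been given. Superposition: Cmin = C₀·(f + f²).
≈ 11.000 × (0.1250 + 0.0156) ≈ 11.000 × 0.1406 ≈ 1.547 mg/L.

1.5 mg/L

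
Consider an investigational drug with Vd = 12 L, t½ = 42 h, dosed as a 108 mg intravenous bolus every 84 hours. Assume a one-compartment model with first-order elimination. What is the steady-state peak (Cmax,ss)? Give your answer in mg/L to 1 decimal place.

12.0 mg/L

τ = 84 h = 2 half-lives, so f = (1/2)^2 = 0.25.
At steady state, R = 1/(1 − 0.25) = 4/3.
Single-dose peak C₀ = D/Vd = 108/12 = 9 mg/L.
Steady-state peak Cmax,ss = C₀·R = 9 × 4/3 ≈ 12.000 mg/L.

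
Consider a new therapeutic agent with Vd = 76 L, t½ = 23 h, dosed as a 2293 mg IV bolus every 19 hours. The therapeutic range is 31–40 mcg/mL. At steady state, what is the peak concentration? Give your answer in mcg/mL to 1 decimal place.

τ/t½ = 19/23 ≈ 0.82609, so fraction remaining f = (1/2)^(19/23) ≈ 0.5641.
At steady state, accumulation factor R = 1/(1 − e^(−kτ)) ≈ 2.2941.
Each bolus raises the concentration by D/Vd = 2293/76 ≈ 30.171 mcg/mL.
Steady-state peak Cmax,ss = C₀·R ≈ 30.171 × 2.2941 ≈ 69.215 mcg/mL.
Peak 69.2 mcg/mL vs MTC 40 mcg/mL: exceeds toxic threshold.

69.2 mcg/mL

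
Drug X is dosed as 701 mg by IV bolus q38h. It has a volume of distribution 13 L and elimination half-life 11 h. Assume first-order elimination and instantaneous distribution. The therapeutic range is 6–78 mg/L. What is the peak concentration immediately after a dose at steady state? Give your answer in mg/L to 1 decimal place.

59.3 mg/L

τ/t½ = 38/11 ≈ 3.4545, so fraction remaining f = (1/2)^(38/11) ≈ 0.0912.
At steady state, accumulation factor R = 1/(1 − e^(−kτ)) ≈ 1.1004.
Each bolus raises the concentration by D/Vd = 701/13 ≈ 53.923 mg/L.
Cmax,ss = C₀/(1 − f) ≈ 53.923/0.9088 ≈ 59.334 mg/L.
Peak 59.3 mg/L vs MTC 78 mg/L: below toxic threshold.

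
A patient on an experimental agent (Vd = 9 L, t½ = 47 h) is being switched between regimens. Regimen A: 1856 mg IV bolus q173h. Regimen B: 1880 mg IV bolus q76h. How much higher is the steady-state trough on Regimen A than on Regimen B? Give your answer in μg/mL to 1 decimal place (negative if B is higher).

-83.6 μg/mL

Regimen A: f = (1/2)^(173/47) ≈ 0.0780; Cmin,ss = (1856/9)·f/(1−f) ≈ 17.446 μg/mL.
Regimen B: f = (1/2)^(76/47) ≈ 0.3260; Cmin,ss = (1880/9)·f/(1−f) ≈ 101.035 μg/mL.
Difference ≈ 17.446 − 101.035 ≈ -83.589 μg/mL.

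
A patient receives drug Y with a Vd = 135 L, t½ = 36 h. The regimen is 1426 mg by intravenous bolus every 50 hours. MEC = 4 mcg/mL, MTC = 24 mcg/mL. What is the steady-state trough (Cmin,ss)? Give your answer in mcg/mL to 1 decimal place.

k = ln2/t½ = ln2/36 ≈ 0.019254 h⁻¹; fraction remaining f = e^(−kτ) = e^(−0.019254×50) ≈ 0.3819.
At steady state, accumulation factor R = 1/(1 − e^(−kτ)) ≈ 1.6179.
Single-dose peak C₀ = D/Vd = 1426/135 ≈ 10.563 mcg/mL.
Cmax,ss = C₀/(1 − f) ≈ 10.563/0.6181 ≈ 17.089 mcg/mL.
One interval later, Cmin,ss = Cmax,ss·e^(−kτ) ≈ 17.089 × 0.3819 ≈ 6.526 mcg/mL.
Trough 6.5 mcg/mL vs MEC 4 mcg/mL: adequate.

6.5 mcg/mL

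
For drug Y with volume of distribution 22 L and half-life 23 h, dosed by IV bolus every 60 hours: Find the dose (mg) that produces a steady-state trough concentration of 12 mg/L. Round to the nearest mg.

τ/t½ = 60/23 ≈ 2.6087, so f = (1/2)^(60/23) ≈ 0.163947.
Cmin,ss = (D/Vd)·f/(1−f), so D = Cmin,ss·Vd·(1−f)/f.
D = 12 × 22 × (1−f)/f ≈ 12 × 22 × 5.09953 ≈ 1346.28 mg.

1346 mg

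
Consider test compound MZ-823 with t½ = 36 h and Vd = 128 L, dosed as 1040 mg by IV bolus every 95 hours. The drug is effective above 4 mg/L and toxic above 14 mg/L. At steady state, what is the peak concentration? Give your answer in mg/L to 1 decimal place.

τ/t½ = 95/36 ≈ 2.6389, so fraction remaining f = (1/2)^(95/36) ≈ 0.1606.
At steady state, accumulation factor R = 1/(1 − e^(−kτ)) ≈ 1.1913.
Each bolus raises the concentration by D/Vd = 1040/128 ≈ 8.125 mg/L.
Steady-state peak Cmax,ss = C₀·R ≈ 8.125 × 1.1913 ≈ 9.679 mg/L.
Peak 9.7 mg/L vs MTC 14 mg/L: below toxic threshold.

9.7 mg/L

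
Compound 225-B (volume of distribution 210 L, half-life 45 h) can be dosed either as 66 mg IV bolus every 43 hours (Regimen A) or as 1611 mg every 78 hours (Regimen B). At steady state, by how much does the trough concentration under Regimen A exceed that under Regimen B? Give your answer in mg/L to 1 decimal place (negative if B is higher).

-3.0 mg/L

Regimen A: f = (1/2)^(43/45) ≈ 0.5156; Cmin,ss = (66/210)·f/(1−f) ≈ 0.335 mg/L.
Regimen B: f = (1/2)^(78/45) ≈ 0.3008; Cmin,ss = (1611/210)·f/(1−f) ≈ 3.300 mg/L.
Difference ≈ 0.335 − 3.300 ≈ -2.965 mg/L.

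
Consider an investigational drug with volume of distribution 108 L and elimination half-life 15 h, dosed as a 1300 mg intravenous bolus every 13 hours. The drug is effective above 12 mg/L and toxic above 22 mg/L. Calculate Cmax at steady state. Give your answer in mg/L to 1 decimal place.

k = ln2/t½ = ln2/15 ≈ 0.046210 h⁻¹; fraction remaining f = e^(−kτ) = e^(−0.046210×13) ≈ 0.5484.
Accumulation ratio R = 1/(1 − f) ≈ 1/0.4516 ≈ 2.2143.
Single-dose peak C₀ = D/Vd = 1300/108 ≈ 12.037 mg/L.
Cmax,ss = C₀/(1 − f) ≈ 12.037/0.4516 ≈ 26.654 mg/L.
Peak 26.7 mg/L vs MTC 22 mg/L: exceeds toxic threshold.

26.7 mg/L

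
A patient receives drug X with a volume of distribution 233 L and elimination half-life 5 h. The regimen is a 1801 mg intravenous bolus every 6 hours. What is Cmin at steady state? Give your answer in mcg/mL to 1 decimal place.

6.0 mcg/mL

Over one 6-h interval, 6/5 ≈ 1.2 half-lives elapse, leaving f ≈ 0.4353 of each dose.
At steady state, accumulation factor R = 1/(1 − e^(−kτ)) ≈ 1.7709.
Each bolus raises the concentration by D/Vd = 1801/233 ≈ 7.730 mcg/mL.
Steady-state peak Cmax,ss = C₀·R ≈ 7.730 × 1.7709 ≈ 13.689 mcg/mL.
Steady-state trough Cmin,ss = Cmax,ss·f ≈ 13.689 × 0.4353 ≈ 5.959 mcg/mL.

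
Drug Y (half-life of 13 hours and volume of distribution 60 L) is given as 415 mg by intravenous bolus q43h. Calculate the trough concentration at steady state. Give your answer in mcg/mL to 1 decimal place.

0.8 mcg/mL

τ/t½ = 43/13 ≈ 3.3077, so fraction remaining f = (1/2)^(43/13) ≈ 0.1010.
Single-dose peak C₀ = D/Vd = 415/60 ≈ 6.917 mcg/mL.
Steady-state trough Cmin,ss = C₀·f/(1−f) ≈ 6.917 × 0.1010/0.8990 ≈ 0.777 mcg/mL.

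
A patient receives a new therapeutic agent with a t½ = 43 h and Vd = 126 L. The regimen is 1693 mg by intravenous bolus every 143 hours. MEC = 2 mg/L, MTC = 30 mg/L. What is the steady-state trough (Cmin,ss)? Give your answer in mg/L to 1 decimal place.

k = ln2/t½ = ln2/43 ≈ 0.016120 h⁻¹; fraction remaining f = e^(−kτ) = e^(−0.016120×143) ≈ 0.0997.
Single-dose peak C₀ = D/Vd = 1693/126 ≈ 13.437 mg/L.
Steady-state trough Cmin,ss = C₀·f/(1−f) ≈ 13.437 × 0.0997/0.9003 ≈ 1.488 mg/L.
Trough 1.5 mg/L vs MEC 2 mg/L: subtherapeutic.

1.5 mg/L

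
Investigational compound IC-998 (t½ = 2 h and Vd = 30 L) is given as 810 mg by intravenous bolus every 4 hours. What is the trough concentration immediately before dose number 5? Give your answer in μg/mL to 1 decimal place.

9.0 μg/mL

f = (1/2)^(τ/t½) = (1/2)^(4/2) ≈ 0.2500.
C₀ = D/Vd = 810/30 ≈ 27.000 μg/mL.
Before the 5th dose, 4 doses have been given. Superposition: Cmin = C₀·(f + f² + … + f^4).
≈ 27.000 × (0.2500 + 0.0625 + 0.0156 + 0.0039) ≈ 27.000 × 0.3320 ≈ 8.964 μg/mL.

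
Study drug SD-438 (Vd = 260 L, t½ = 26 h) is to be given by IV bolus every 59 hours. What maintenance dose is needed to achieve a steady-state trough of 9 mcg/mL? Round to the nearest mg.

8940 mg

τ/t½ = 59/26 ≈ 2.2692, so f = (1/2)^(59/26) ≈ 0.207440.
Cmin,ss = (D/Vd)·f/(1−f), so D = Cmin,ss·Vd·(1−f)/f.
D = 9 × 260 × (1−f)/f ≈ 9 × 260 × 3.82067 ≈ 8940.37 mg.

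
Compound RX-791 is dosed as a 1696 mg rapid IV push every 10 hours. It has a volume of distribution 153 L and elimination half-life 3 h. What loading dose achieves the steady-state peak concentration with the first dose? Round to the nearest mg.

f = (1/2)^(10/3) ≈ 0.099213; accumulation ratio R = 1/(1−f) ≈ 1.11014.
Loading dose to hit Cmax,ss on first dose: D_load = D_maint·R ≈ 1696 × 1.11014 ≈ 1882.80 mg.

1883 mg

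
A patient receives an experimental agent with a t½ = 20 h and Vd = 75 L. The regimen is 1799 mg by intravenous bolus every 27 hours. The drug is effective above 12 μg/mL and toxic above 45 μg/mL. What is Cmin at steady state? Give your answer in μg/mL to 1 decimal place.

15.5 μg/mL

k = ln2/t½ = ln2/20 ≈ 0.034657 h⁻¹; fraction remaining f = e^(−kτ) = e^(−0.034657×27) ≈ 0.3923.
At steady state, accumulation factor R = 1/(1 − e^(−kτ)) ≈ 1.6455.
Each bolus raises the concentration by D/Vd = 1799/75 ≈ 23.987 μg/mL.
Cmax,ss = C₀/(1 − f) ≈ 23.987/0.6077 ≈ 39.472 μg/mL.
One interval later, Cmin,ss = Cmax,ss·e^(−kτ) ≈ 39.472 × 0.3923 ≈ 15.485 μg/mL.
Trough 15.5 μg/mL vs MEC 12 μg/mL: adequate.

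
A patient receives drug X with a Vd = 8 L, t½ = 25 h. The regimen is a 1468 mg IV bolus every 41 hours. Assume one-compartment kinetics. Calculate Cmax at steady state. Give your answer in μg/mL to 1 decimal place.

k = ln2/t½ = ln2/25 ≈ 0.027726 h⁻¹; fraction remaining f = e^(−kτ) = e^(−0.027726×41) ≈ 0.3209.
Accumulation ratio R = 1/(1 − f) ≈ 1/0.6791 ≈ 1.4725.
Single-dose peak C₀ = D/Vd = 1468/8 ≈ 183.500 μg/mL.
Steady-state peak Cmax,ss = C₀·R ≈ 183.500 × 1.4725 ≈ 270.204 μg/mL.

270.2 μg/mL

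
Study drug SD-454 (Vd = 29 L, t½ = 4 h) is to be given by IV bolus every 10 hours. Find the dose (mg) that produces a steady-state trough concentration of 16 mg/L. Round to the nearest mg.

2161 mg

τ/t½ = 10/4 ≈ 2.5, so f = (1/2)^(10/4) ≈ 0.176777.
Cmin,ss = (D/Vd)·f/(1−f), so D = Cmin,ss·Vd·(1−f)/f.
D = 16 × 29 × (1−f)/f ≈ 16 × 29 × 4.65684 ≈ 2160.77 mg.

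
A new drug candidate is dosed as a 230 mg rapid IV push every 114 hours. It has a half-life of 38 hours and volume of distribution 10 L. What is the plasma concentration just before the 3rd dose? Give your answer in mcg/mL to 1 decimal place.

3.2 mcg/mL

f = (1/2)^(τ/t½) = (1/2)^(114/38) ≈ 0.1250.
C₀ = D/Vd = 230/10 ≈ 23.000 mcg/mL.
Before the 3rd dose, 2 doses have been given. Superposition: Cmin = C₀·(f + f²).
≈ 23.000 × (0.1250 + 0.0156) ≈ 23.000 × 0.1406 ≈ 3.234 mcg/mL.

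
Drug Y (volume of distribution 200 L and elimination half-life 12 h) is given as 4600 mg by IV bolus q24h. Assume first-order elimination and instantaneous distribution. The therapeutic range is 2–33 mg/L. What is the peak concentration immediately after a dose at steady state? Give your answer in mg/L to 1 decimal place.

τ = 24 h = 2 half-lives, so f = (1/2)^2 = 0.25.
Accumulation ratio R = 1/(1 − f) = 1/0.75 = 4/3.
Single-dose peak C₀ = D/Vd = 4600/200 = 23 mg/L.
Steady-state peak Cmax,ss = C₀·R = 23 × 4/3 ≈ 30.667 mg/L.
Peak 30.7 mg/L vs MTC 33 mg/L: below toxic threshold.

30.7 mg/L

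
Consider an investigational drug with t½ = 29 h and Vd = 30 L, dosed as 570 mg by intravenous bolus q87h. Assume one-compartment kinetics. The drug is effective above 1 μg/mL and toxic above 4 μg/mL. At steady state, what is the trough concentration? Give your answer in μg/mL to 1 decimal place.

2.7 μg/mL

The dosing interval is 3 half-lives, so f = 2^(−3) = 0.125.
Accumulation ratio R = 1/(1 − f) = 1/0.875 = 8/7.
Single-dose peak C₀ = D/Vd = 570/30 = 19 μg/mL.
Steady-state peak Cmax,ss = C₀·R = 19 × 8/7 ≈ 21.714 μg/mL.
Steady-state trough Cmin,ss = Cmax,ss·f ≈ 21.714 × 0.125 ≈ 2.714 μg/mL.
Trough 2.7 μg/mL vs MEC 1 μg/mL: adequate.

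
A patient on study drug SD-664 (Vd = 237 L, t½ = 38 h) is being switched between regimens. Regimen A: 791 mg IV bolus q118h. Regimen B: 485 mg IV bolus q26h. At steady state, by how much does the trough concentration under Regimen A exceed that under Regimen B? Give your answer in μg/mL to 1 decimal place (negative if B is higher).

-2.9 μg/mL

Regimen A: f = (1/2)^(118/38) ≈ 0.1162; Cmin,ss = (791/237)·f/(1−f) ≈ 0.439 μg/mL.
Regimen B: f = (1/2)^(26/38) ≈ 0.6223; Cmin,ss = (485/237)·f/(1−f) ≈ 3.372 μg/mL.
Difference ≈ 0.439 − 3.372 ≈ -2.933 μg/mL.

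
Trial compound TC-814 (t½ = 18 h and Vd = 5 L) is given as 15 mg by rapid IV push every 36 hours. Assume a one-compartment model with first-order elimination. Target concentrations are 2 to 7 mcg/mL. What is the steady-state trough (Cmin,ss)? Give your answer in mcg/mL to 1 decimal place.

τ = 36 h = 2 half-lives, so f = (1/2)^2 = 0.25.
At steady state, R = 1/(1 − 0.25) = 4/3.
Single-dose peak C₀ = D/Vd = 15/5 = 3 mcg/mL.
Steady-state peak Cmax,ss = C₀·R = 3 × 4/3 ≈ 4.000 mcg/mL.
Steady-state trough Cmin,ss = Cmax,ss·f ≈ 4.000 × 0.25 ≈ 1.000 mcg/mL.
Trough 1.0 mcg/mL vs MEC 2 mcg/mL: subtherapeutic.

1.0 mcg/mL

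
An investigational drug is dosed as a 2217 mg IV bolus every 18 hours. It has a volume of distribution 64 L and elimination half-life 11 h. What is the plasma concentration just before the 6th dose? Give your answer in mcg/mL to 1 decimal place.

f = (1/2)^(τ/t½) = (1/2)^(18/11) ≈ 0.3217.
C₀ = D/Vd = 2217/64 ≈ 34.641 mcg/mL.
Before the 6th dose, 5 doses have been given. Superposition: Cmin = C₀·(f + f² + … + f^5).
≈ 34.641 × (0.3217 + 0.1035 + 0.0333 + 0.0107 + 0.0034) ≈ 34.641 × 0.4726 ≈ 16.371 mcg/mL.

16.4 mcg/mL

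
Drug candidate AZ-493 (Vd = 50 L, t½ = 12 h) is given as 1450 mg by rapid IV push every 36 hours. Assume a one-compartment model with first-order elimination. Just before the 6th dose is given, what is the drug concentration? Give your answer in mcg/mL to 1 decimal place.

f = (1/2)^(τ/t½) = (1/2)^(36/12) ≈ 0.1250.
C₀ = D/Vd = 1450/50 ≈ 29.000 mcg/mL.
Before the 6th dose, 5 doses have been given. Superposition: Cmin = C₀·(f + f² + … + f^5).
≈ 29.000 × (0.1250 + 0.0156 + 0.0020 + 0.0002 + 0.0000) ≈ 29.000 × 0.1428 ≈ 4.141 mcg/mL.

4.1 mcg/mL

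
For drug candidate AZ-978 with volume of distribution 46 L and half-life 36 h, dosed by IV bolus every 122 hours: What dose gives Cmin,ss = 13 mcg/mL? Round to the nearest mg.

τ/t½ = 122/36 ≈ 3.3889, so f = (1/2)^(122/36) ≈ 0.095465.
Cmin,ss = (D/Vd)·f/(1−f), so D = Cmin,ss·Vd·(1−f)/f.
D = 13 × 46 × (1−f)/f ≈ 13 × 46 × 9.47504 ≈ 5666.07 mg.

5666 mg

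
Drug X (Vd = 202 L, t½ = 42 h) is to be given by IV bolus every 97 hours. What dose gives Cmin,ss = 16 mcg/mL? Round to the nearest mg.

12790 mg

τ/t½ = 97/42 ≈ 2.3095, so f = (1/2)^(97/42) ≈ 0.201727.
Cmin,ss = (D/Vd)·f/(1−f), so D = Cmin,ss·Vd·(1−f)/f.
D = 16 × 202 × (1−f)/f ≈ 16 × 202 × 3.95719 ≈ 12789.64 mg.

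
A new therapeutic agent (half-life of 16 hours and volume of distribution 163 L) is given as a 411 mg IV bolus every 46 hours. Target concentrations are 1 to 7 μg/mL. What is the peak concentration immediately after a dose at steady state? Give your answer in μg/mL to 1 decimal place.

k = ln2/t½ = ln2/16 ≈ 0.043322 h⁻¹; fraction remaining f = e^(−kτ) = e^(−0.043322×46) ≈ 0.1363.
Accumulation ratio R = 1/(1 − f) ≈ 1/0.8637 ≈ 1.1578.
Each bolus raises the concentration by D/Vd = 411/163 ≈ 2.521 μg/mL.
Steady-state peak Cmax,ss = C₀·R ≈ 2.521 × 1.1578 ≈ 2.919 μg/mL.
Peak 2.9 μg/mL vs MTC 7 μg/mL: below toxic threshold.

2.9 μg/mL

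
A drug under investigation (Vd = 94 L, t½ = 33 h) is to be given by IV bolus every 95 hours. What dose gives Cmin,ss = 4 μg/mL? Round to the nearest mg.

τ/t½ = 95/33 ≈ 2.8788, so f = (1/2)^(95/33) ≈ 0.135956.
Cmin,ss = (D/Vd)·f/(1−f), so D = Cmin,ss·Vd·(1−f)/f.
D = 4 × 94 × (1−f)/f ≈ 4 × 94 × 6.35532 ≈ 2389.60 mg.

2390 mg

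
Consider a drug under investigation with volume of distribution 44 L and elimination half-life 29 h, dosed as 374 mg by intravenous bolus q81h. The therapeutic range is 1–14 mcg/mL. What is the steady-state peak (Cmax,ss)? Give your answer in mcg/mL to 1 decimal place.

9.9 mcg/mL

τ/t½ = 81/29 ≈ 2.7931, so fraction remaining f = (1/2)^(81/29) ≈ 0.1443.
At steady state, accumulation factor R = 1/(1 − e^(−kτ)) ≈ 1.1686.
Each bolus raises the concentration by D/Vd = 374/44 ≈ 8.500 mcg/mL.
Steady-state peak Cmax,ss = C₀·R ≈ 8.500 × 1.1686 ≈ 9.933 mcg/mL.
Peak 9.9 mcg/mL vs MTC 14 mcg/mL: below toxic threshold.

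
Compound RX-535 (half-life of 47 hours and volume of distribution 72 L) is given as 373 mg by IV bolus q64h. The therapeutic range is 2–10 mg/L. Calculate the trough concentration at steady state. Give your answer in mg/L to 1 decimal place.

3.3 mg/L

Over one 64-h interval, 64/47 ≈ 1.3617 half-lives elapse, leaving f ≈ 0.3891 of each dose.
Accumulation ratio R = 1/(1 − f) ≈ 1/0.6109 ≈ 1.6369.
Each bolus raises the concentration by D/Vd = 373/72 ≈ 5.181 mg/L.
Steady-state peak Cmax,ss = C₀·R ≈ 5.181 × 1.6369 ≈ 8.481 mg/L.
One interval later, Cmin,ss = Cmax,ss·e^(−kτ) ≈ 8.481 × 0.3891 ≈ 3.300 mg/L.
Trough 3.3 mg/L vs MEC 2 mg/L: adequate.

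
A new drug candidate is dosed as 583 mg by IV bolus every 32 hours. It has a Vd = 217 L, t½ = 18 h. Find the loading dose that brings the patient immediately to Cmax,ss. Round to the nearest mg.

f = (1/2)^(32/18) ≈ 0.291632; accumulation ratio R = 1/(1−f) ≈ 1.41170.
Loading dose to hit Cmax,ss on first dose: D_load = D_maint·R ≈ 583 × 1.41170 ≈ 823.02 mg.

823 mg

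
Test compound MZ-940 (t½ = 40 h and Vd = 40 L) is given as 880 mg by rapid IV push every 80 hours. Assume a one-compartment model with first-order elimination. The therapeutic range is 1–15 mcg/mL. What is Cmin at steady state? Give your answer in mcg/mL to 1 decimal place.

The dosing interval is 2 half-lives, so f = 2^(−2) = 0.25.
At steady state, R = 1/(1 − 0.25) = 4/3.
Single-dose peak C₀ = D/Vd = 880/40 = 22 mcg/mL.
Steady-state peak Cmax,ss = C₀·R = 22 × 4/3 ≈ 29.333 mcg/mL.
Steady-state trough Cmin,ss = Cmax,ss·f ≈ 29.333 × 0.25 ≈ 7.333 mcg/mL.
Trough 7.3 mcg/mL vs MEC 1 mcg/mL: adequate.

7.3 mcg/mL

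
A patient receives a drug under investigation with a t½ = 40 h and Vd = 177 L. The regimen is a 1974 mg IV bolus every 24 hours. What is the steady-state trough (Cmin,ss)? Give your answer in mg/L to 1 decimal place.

21.6 mg/L

Over one 24-h interval, 24/40 ≈ 0.6 half-lives elapse, leaving f ≈ 0.6598 of each dose.
At steady state, accumulation factor R = 1/(1 − e^(−kτ)) ≈ 2.9394.
Single-dose peak C₀ = D/Vd = 1974/177 ≈ 11.153 mg/L.
Cmax,ss = C₀/(1 − f) ≈ 11.153/0.3402 ≈ 32.784 mg/L.
Steady-state trough Cmin,ss = Cmax,ss·f ≈ 32.784 × 0.6598 ≈ 21.631 mg/L.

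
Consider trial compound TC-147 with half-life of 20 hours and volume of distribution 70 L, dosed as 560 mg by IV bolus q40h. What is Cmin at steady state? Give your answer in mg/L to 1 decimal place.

2.7 mg/L

τ = 40 h = 2 half-lives, so f = (1/2)^2 = 0.25.
At steady state, R = 1/(1 − 0.25) = 4/3.
Single-dose peak C₀ = D/Vd = 560/70 = 8 mg/L.
Steady-state peak Cmax,ss = C₀·R = 8 × 4/3 ≈ 10.667 mg/L.
Steady-state trough Cmin,ss = Cmax,ss·f ≈ 10.667 × 0.25 ≈ 2.667 mg/L.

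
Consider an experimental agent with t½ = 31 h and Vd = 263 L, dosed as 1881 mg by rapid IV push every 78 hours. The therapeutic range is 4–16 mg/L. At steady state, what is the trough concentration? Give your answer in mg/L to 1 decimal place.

1.5 mg/L

τ/t½ = 78/31 ≈ 2.5161, so fraction remaining f = (1/2)^(78/31) ≈ 0.1748.
At steady state, accumulation factor R = 1/(1 − e^(−kτ)) ≈ 1.2118.
Each bolus raises the concentration by D/Vd = 1881/263 ≈ 7.152 mg/L.
Cmax,ss = C₀/(1 − f) ≈ 7.152/0.8252 ≈ 8.667 mg/L.
Steady-state trough Cmin,ss = Cmax,ss·f ≈ 8.667 × 0.1748 ≈ 1.515 mg/L.
Trough 1.5 mg/L vs MEC 4 mg/L: subtherapeutic.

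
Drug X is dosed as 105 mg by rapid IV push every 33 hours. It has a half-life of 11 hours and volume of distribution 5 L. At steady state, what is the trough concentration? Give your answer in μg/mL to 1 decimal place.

τ = 33 h = 3 half-lives, so f = (1/2)^3 = 0.125.
Accumulation ratio R = 1/(1 − f) = 1/0.875 = 8/7.
Single-dose peak C₀ = D/Vd = 105/5 = 21 μg/mL.
Steady-state peak Cmax,ss = C₀·R = 21 × 8/7 ≈ 24.000 μg/mL.
Steady-state trough Cmin,ss = Cmax,ss·f ≈ 24.000 × 0.125 ≈ 3.000 μg/mL.

3.0 μg/mL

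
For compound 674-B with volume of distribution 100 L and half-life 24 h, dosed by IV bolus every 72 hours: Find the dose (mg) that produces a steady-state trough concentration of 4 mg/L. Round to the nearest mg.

2800 mg

τ/t½ = 72/24 ≈ 3, so f = (1/2)^(72/24) ≈ 0.125000.
Cmin,ss = (D/Vd)·f/(1−f), so D = Cmin,ss·Vd·(1−f)/f.
D = 4 × 100 × (1−f)/f ≈ 4 × 100 × 7.00000 ≈ 2800.00 mg.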